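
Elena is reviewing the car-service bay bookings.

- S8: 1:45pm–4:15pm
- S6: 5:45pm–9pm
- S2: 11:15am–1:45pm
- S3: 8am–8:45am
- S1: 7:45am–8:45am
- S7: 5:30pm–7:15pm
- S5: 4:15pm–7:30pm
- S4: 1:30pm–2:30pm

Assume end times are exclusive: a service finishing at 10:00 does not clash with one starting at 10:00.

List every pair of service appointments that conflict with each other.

Sorted by start: S1, S3, S2, S4, S8, S5, S7, S6.
S3 starts before S1 ends → S1 and S3 overlap.
S2 starts after S1 ends; S1 is clear from here.
S2 starts after S3 ends; S3 is clear from here.
S4 starts before S2 ends → S2 and S4 overlap.
S8 starts exactly when S2 ends (back-to-back, no overlap); S2 is clear from here.
S8 starts before S4 ends → S4 and S8 overlap.
S5 starts after S4 ends; S4 is clear from here.
S5 starts exactly when S8 ends (back-to-back, no overlap); S8 is clear from here.
S7 starts before S5 ends → S5 and S7 overlap.
S6 starts before S5 ends → S5 and S6 overlap.
S6 starts before S7 ends → S7 and S6 overlap.

S1 & S3, S2 & S4, S4 & S8, S5 & S6, S5 & S7, S6 & S7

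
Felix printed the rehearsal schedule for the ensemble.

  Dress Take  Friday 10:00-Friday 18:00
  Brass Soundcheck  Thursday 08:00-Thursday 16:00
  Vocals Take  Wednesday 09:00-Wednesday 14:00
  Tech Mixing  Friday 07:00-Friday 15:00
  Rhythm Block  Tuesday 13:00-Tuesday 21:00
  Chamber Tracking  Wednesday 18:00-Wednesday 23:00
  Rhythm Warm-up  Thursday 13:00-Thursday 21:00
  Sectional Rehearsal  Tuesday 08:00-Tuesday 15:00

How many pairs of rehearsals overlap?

3

Check each pair: they overlap iff neither finishes before the other starts.
Sorted by start: Sectional Rehearsal, Rhythm Block, Vocals Take, Chamber Tracking, Brass Soundcheck, Rhythm Warm-up, Tech Mixing, Dress Take.
Rhythm Block starts before Sectional Rehearsal ends → Sectional Rehearsal and Rhythm Block overlap.
Vocals Take starts after Sectional Rehearsal ends, so Sectional Rehearsal has no further overlaps.
Vocals Take starts after Rhythm Block ends, so Rhythm Block has no further overlaps.
Chamber Tracking starts after Vocals Take ends, so Vocals Take has no further overlaps.
Brass Soundcheck starts after Chamber Tracking ends, so Chamber Tracking has no further overlaps.
Rhythm Warm-up starts before Brass Soundcheck ends → Brass Soundcheck and Rhythm Warm-up overlap.
Tech Mixing starts after Brass Soundcheck ends, so Brass Soundcheck has no further overlaps.
Tech Mixing starts after Rhythm Warm-up ends, so Rhythm Warm-up has no further overlaps.
Dress Take starts before Tech Mixing ends → Tech Mixing and Dress Take overlap.
Overlapping pairs: Brass Soundcheck & Rhythm Warm-up, Dress Take & Tech Mixing, Rhythm Block & Sectional Rehearsal — 3 in total.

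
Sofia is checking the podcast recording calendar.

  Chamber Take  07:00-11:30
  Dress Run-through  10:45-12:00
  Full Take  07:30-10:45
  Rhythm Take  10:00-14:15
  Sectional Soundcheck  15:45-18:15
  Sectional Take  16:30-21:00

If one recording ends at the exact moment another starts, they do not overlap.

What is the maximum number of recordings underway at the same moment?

Sort all start/end points and keep a running count:
07:00 start Chamber Take → 1
07:30 start Full Take → 2
10:00 start Rhythm Take → 3
10:45 end Full Take → 2
10:45 start Dress Run-through → 3
11:30 end Chamber Take → 2
12:00 end Dress Run-through → 1
14:15 end Rhythm Take → 0
15:45 start Sectional Soundcheck → 1
16:30 start Sectional Take → 2
18:15 end Sectional Soundcheck → 1
21:00 end Sectional Take → 0
Peak is 3, at 10:00 (Chamber Take, Full Take, Rhythm Take).

3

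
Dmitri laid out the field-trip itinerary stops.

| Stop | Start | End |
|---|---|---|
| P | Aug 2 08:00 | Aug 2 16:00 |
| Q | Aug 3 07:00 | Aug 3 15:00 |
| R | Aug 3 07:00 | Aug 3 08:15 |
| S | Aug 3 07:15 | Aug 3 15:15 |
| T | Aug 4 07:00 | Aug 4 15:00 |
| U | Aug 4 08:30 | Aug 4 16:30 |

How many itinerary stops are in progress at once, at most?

Sort all start/end points and keep a running count:
Aug 2 08:00 start P → 1
Aug 2 16:00 end P → 0
Aug 3 07:00 start Q → 1
Aug 3 07:00 start R → 2
Aug 3 07:15 start S → 3
Aug 3 08:15 end R → 2
Aug 3 15:00 end Q → 1
Aug 3 15:15 end S → 0
Aug 4 07:00 start T → 1
Aug 4 08:30 start U → 2
Aug 4 15:00 end T → 1
Aug 4 16:30 end U → 0
Peak is 3, at Aug 3 07:15 (Q, R, S).

3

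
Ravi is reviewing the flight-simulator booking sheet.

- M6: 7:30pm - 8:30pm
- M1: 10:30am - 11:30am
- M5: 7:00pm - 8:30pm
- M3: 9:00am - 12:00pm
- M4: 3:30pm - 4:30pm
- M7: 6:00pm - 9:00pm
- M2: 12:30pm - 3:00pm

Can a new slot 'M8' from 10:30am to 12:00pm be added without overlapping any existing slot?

M3: starts 9:00am before M8 ends 12:00pm, and ends 12:00pm after M8 starts 10:30am → overlap.
M1: starts 10:30am before M8 ends 12:00pm, and ends 11:30am after M8 starts 10:30am → overlap.
M2: starts 12:30pm at or after M8 ends 12:00pm → clear.
M4: starts 3:30pm at or after M8 ends 12:00pm → clear.
M7: starts 6:00pm at or after M8 ends 12:00pm → clear.
M5: starts 7:00pm at or after M8 ends 12:00pm → clear.
M6: starts 7:30pm at or after M8 ends 12:00pm → clear.
M8 overlaps M1, M3.

No — it overlaps M1, M3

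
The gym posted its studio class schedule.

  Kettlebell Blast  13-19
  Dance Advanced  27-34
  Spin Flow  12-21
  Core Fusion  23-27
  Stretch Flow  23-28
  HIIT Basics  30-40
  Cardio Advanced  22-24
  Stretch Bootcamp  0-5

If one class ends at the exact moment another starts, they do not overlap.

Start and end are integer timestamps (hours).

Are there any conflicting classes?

Yes

Sorted by start: Stretch Bootcamp, Spin Flow, Kettlebell Blast, Cardio Advanced, Core Fusion, Stretch Flow, Dance Advanced, HIIT Basics.
Spin Flow starts after Stretch Bootcamp ends; Stretch Bootcamp is clear from here.
Kettlebell Blast starts before Spin Flow ends → Spin Flow and Kettlebell Blast overlap.
That's a conflict, so the schedule is not conflict-free.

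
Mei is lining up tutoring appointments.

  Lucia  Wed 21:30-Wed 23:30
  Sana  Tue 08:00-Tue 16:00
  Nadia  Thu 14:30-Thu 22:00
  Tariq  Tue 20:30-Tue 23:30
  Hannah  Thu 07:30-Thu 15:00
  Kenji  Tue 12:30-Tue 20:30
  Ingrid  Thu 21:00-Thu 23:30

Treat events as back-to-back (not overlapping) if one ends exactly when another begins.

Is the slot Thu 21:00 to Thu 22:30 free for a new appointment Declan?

Sana: ends Tue 16:00 at or before Declan starts Thu 21:00 → clear.
Kenji: ends Tue 20:30 at or before Declan starts Thu 21:00 → clear.
Tariq: ends Tue 23:30 at or before Declan starts Thu 21:00 → clear.
Lucia: ends Wed 23:30 at or before Declan starts Thu 21:00 → clear.
Hannah: ends Thu 15:00 at or before Declan starts Thu 21:00 → clear.
Nadia: starts Thu 14:30 before Declan ends Thu 22:30, and ends Thu 22:00 after Declan starts Thu 21:00 → overlap.
Ingrid: starts Thu 21:00 before Declan ends Thu 22:30, and ends Thu 23:30 after Declan starts Thu 21:00 → overlap.
Declan overlaps Nadia, Ingrid.

No — it overlaps Ingrid, Nadia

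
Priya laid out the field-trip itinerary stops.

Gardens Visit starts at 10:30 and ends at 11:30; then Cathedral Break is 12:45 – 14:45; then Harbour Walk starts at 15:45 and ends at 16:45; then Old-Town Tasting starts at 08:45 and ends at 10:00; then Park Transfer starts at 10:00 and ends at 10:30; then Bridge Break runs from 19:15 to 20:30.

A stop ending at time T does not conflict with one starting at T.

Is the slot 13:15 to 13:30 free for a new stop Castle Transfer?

Old-Town Tasting: ends 10:00 at or before Castle Transfer starts 13:15 → clear.
Park Transfer: ends 10:30 at or before Castle Transfer starts 13:15 → clear.
Gardens Visit: ends 11:30 at or before Castle Transfer starts 13:15 → clear.
Cathedral Break: starts 12:45 before Castle Transfer ends 13:30, and ends 14:45 after Castle Transfer starts 13:15 → overlap.
Harbour Walk: starts 15:45 at or after Castle Transfer ends 13:30 → clear.
Bridge Break: starts 19:15 at or after Castle Transfer ends 13:30 → clear.
Castle Transfer overlaps Cathedral Break.

No — it overlaps Cathedral Break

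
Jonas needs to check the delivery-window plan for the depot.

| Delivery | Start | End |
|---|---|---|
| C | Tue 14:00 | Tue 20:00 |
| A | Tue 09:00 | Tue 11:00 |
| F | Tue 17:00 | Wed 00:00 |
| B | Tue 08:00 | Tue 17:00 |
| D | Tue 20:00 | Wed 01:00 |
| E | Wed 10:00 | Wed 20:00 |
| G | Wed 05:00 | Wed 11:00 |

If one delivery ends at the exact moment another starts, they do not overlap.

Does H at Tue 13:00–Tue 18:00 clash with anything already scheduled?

Yes — it overlaps B, C, F

B: starts Tue 08:00 before H ends Tue 18:00, and ends Tue 17:00 after H starts Tue 13:00 → overlap.
A: ends Tue 11:00 at or before H starts Tue 13:00 → clear.
C: starts Tue 14:00 before H ends Tue 18:00, and ends Tue 20:00 after H starts Tue 13:00 → overlap.
F: starts Tue 17:00 before H ends Tue 18:00, and ends Wed 00:00 after H starts Tue 13:00 → overlap.
D: starts Tue 20:00 at or after H ends Tue 18:00 → clear.
G: starts Wed 05:00 at or after H ends Tue 18:00 → clear.
E: starts Wed 10:00 at or after H ends Tue 18:00 → clear.
H overlaps B, C, F.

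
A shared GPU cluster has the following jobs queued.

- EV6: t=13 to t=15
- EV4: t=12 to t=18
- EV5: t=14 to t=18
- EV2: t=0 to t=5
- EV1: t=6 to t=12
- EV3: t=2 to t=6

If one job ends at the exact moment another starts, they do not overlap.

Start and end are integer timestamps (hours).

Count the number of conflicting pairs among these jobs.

Two intervals overlap when each starts before the other ends.
Sorted by start: EV2, EV3, EV1, EV4, EV6, EV5.
EV3 starts before EV2 ends → EV2 and EV3 overlap.
EV1 starts after EV2 ends, so EV2 has no further overlaps.
EV1 starts exactly when EV3 ends (back-to-back, no overlap), so EV3 has no further overlaps.
EV4 starts exactly when EV1 ends (back-to-back, no overlap), so EV1 has no further overlaps.
EV6 starts before EV4 ends → EV4 and EV6 overlap.
EV5 starts before EV4 ends → EV4 and EV5 overlap.
EV5 starts before EV6 ends → EV6 and EV5 overlap.
Overlapping pairs: EV2 & EV3, EV4 & EV5, EV4 & EV6, EV5 & EV6 — 4 in total.

4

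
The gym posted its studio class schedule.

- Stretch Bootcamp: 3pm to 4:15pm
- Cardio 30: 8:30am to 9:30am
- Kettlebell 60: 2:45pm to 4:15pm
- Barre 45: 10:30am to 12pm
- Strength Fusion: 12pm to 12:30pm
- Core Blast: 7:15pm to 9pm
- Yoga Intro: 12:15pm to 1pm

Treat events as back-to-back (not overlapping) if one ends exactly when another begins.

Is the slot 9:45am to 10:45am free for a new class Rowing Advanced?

No — it overlaps Barre 45

Cardio 30: ends 9:30am at or before Rowing Advanced starts 9:45am → clear.
Barre 45: starts 10:30am before Rowing Advanced ends 10:45am, and ends 12pm after Rowing Advanced starts 9:45am → overlap.
Strength Fusion: starts 12pm at or after Rowing Advanced ends 10:45am → clear.
Yoga Intro: starts 12:15pm at or after Rowing Advanced ends 10:45am → clear.
Kettlebell 60: starts 2:45pm at or after Rowing Advanced ends 10:45am → clear.
Stretch Bootcamp: starts 3pm at or after Rowing Advanced ends 10:45am → clear.
Core Blast: starts 7:15pm at or after Rowing Advanced ends 10:45am → clear.
Rowing Advanced overlaps Barre 45.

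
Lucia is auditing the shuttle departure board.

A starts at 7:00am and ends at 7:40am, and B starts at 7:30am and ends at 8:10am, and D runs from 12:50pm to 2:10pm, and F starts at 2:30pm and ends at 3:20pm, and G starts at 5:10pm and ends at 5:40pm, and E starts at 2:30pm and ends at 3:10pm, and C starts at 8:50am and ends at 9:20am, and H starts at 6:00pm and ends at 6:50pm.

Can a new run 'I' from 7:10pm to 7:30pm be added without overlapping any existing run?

A: ends 7:40am at or before I starts 7:10pm → clear.
B: ends 8:10am at or before I starts 7:10pm → clear.
C: ends 9:20am at or before I starts 7:10pm → clear.
D: ends 2:10pm at or before I starts 7:10pm → clear.
E: ends 3:10pm at or before I starts 7:10pm → clear.
F: ends 3:20pm at or before I starts 7:10pm → clear.
G: ends 5:40pm at or before I starts 7:10pm → clear.
H: ends 6:50pm at or before I starts 7:10pm → clear.

Yes — the slot is free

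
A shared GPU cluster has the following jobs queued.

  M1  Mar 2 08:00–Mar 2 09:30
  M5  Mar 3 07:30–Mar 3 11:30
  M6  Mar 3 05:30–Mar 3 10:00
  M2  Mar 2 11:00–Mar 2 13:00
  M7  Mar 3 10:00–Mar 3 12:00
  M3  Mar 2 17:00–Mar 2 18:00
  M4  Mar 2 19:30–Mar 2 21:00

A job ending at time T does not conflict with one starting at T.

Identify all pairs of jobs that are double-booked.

Sorted by start: M1, M2, M3, M4, M6, M5, M7.
M2 starts after M1 ends; M1 is clear from here.
M3 starts after M2 ends; M2 is clear from here.
M4 starts after M3 ends; M3 is clear from here.
M6 starts after M4 ends; M4 is clear from here.
M5 starts before M6 ends → M6 and M5 overlap.
M7 starts exactly when M6 ends (back-to-back, no overlap).
M7 starts before M5 ends → M5 and M7 overlap.

M5 & M6, M5 & M7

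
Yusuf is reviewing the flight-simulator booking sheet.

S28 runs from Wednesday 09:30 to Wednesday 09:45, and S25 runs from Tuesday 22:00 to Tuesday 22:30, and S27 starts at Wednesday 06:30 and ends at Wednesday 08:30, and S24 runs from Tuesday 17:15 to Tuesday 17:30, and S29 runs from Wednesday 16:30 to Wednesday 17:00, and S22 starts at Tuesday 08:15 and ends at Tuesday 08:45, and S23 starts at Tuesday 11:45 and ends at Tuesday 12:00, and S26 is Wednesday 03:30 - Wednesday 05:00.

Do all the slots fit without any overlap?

Sorted by start: S22, S23, S24, S25, S26, S27, S28, S29.
S23 starts after S22 ends, so S22 has no further overlaps.
S24 starts after S23 ends, so S23 has no further overlaps.
S25 starts after S24 ends, so S24 has no further overlaps.
S26 starts after S25 ends, so S25 has no further overlaps.
S27 starts after S26 ends, so S26 has no further overlaps.
S28 starts after S27 ends, so S27 has no further overlaps.
S29 starts after S28 ends.
Every pair is clear; the schedule has no overlaps.

Yes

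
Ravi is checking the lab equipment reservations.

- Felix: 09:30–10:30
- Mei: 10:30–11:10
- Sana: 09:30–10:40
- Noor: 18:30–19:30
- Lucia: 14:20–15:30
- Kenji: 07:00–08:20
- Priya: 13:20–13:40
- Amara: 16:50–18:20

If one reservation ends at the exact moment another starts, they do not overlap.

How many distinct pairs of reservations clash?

2

Sorted by start: Kenji, Sana, Felix, Mei, Priya, Lucia, Amara, Noor.
Sana starts after Kenji ends, so nothing later overlaps Kenji either.
Felix starts before Sana ends → Sana and Felix overlap.
Mei starts before Sana ends → Sana and Mei overlap.
Priya starts after Sana ends, so nothing later overlaps Sana either.
Mei starts exactly when Felix ends (back-to-back, no overlap), so nothing later overlaps Felix either.
Priya starts after Mei ends, so nothing later overlaps Mei either.
Lucia starts after Priya ends, so nothing later overlaps Priya either.
Amara starts after Lucia ends, so nothing later overlaps Lucia either.
Noor starts after Amara ends.
Overlapping pairs: Felix & Sana, Mei & Sana — 2 in total.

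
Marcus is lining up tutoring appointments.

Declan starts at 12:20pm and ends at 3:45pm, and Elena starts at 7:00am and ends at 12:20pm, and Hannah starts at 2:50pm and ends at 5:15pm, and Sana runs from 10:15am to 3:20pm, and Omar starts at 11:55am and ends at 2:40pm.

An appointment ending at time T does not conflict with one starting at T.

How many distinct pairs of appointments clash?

Sorted by start: Elena, Sana, Omar, Declan, Hannah.
Sana starts before Elena ends → Elena and Sana overlap.
Omar starts before Elena ends → Elena and Omar overlap.
Declan starts exactly when Elena ends (back-to-back, no overlap), so Elena has no further overlaps.
Omar starts before Sana ends → Sana and Omar overlap.
Declan starts before Sana ends → Sana and Declan overlap.
Hannah starts before Sana ends → Sana and Hannah overlap.
Declan starts before Omar ends → Omar and Declan overlap.
Hannah starts after Omar ends.
Hannah starts before Declan ends → Declan and Hannah overlap.
Overlapping pairs: Declan & Hannah, Declan & Omar, Declan & Sana, Elena & Omar, Elena & Sana, Hannah & Sana, Omar & Sana — 7 in total.

7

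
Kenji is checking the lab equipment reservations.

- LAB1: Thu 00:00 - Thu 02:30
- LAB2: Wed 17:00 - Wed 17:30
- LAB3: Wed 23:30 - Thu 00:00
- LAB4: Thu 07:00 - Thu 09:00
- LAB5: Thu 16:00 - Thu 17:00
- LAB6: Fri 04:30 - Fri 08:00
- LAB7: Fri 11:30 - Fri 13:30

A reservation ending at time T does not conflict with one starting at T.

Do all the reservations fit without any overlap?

Yes

Sorted by start: LAB2, LAB3, LAB1, LAB4, LAB5, LAB6, LAB7.
LAB3 starts after LAB2 ends, so nothing later overlaps LAB2 either.
LAB1 starts exactly when LAB3 ends (back-to-back, no overlap), so nothing later overlaps LAB3 either.
LAB4 starts after LAB1 ends, so nothing later overlaps LAB1 either.
LAB5 starts after LAB4 ends, so nothing later overlaps LAB4 either.
LAB6 starts after LAB5 ends, so nothing later overlaps LAB5 either.
LAB7 starts after LAB6 ends.
Every pair is clear; the schedule has no overlaps.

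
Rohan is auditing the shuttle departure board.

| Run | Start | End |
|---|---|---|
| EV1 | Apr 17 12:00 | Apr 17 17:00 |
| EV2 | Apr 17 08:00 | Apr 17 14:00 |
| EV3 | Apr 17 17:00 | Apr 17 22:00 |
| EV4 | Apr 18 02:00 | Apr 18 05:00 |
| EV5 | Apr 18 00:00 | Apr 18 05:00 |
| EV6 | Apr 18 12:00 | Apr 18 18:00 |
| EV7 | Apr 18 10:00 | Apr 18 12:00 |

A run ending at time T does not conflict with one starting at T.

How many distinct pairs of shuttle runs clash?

2

Sorted by start: EV2, EV1, EV3, EV5, EV4, EV7, EV6.
EV1 starts before EV2 ends → EV2 and EV1 overlap.
EV3 starts after EV2 ends; EV2 is clear from here.
EV3 starts exactly when EV1 ends (back-to-back, no overlap); EV1 is clear from here.
EV5 starts after EV3 ends; EV3 is clear from here.
EV4 starts before EV5 ends → EV5 and EV4 overlap.
EV7 starts after EV5 ends; EV5 is clear from here.
EV7 starts after EV4 ends; EV4 is clear from here.
EV6 starts exactly when EV7 ends (back-to-back, no overlap).
Overlapping pairs: EV1 & EV2, EV4 & EV5 — 2 in total.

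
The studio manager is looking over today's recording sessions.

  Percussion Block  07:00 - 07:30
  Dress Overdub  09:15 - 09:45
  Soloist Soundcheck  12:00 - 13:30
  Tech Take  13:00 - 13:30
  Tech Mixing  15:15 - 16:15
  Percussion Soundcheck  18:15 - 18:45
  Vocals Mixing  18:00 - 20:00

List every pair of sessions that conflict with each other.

Percussion Soundcheck & Vocals Mixing, Soloist Soundcheck & Tech Take

Sorted by start: Percussion Block, Dress Overdub, Soloist Soundcheck, Tech Take, Tech Mixing, Vocals Mixing, Percussion Soundcheck.
Dress Overdub starts after Percussion Block ends; Percussion Block is clear from here.
Soloist Soundcheck starts after Dress Overdub ends; Dress Overdub is clear from here.
Tech Take starts before Soloist Soundcheck ends → Soloist Soundcheck and Tech Take overlap.
Tech Mixing starts after Soloist Soundcheck ends; Soloist Soundcheck is clear from here.
Tech Mixing starts after Tech Take ends; Tech Take is clear from here.
Vocals Mixing starts after Tech Mixing ends; Tech Mixing is clear from here.
Percussion Soundcheck starts before Vocals Mixing ends → Vocals Mixing and Percussion Soundcheck overlap.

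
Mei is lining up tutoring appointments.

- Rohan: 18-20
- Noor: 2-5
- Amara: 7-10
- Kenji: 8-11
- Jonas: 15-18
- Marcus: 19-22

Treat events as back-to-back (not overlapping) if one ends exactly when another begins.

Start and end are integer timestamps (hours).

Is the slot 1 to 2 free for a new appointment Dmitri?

Noor: starts 2 at or after Dmitri ends 2 → clear.
Amara: starts 7 at or after Dmitri ends 2 → clear.
Kenji: starts 8 at or after Dmitri ends 2 → clear.
Jonas: starts 15 at or after Dmitri ends 2 → clear.
Rohan: starts 18 at or after Dmitri ends 2 → clear.
Marcus: starts 19 at or after Dmitri ends 2 → clear.

Yes — the slot is free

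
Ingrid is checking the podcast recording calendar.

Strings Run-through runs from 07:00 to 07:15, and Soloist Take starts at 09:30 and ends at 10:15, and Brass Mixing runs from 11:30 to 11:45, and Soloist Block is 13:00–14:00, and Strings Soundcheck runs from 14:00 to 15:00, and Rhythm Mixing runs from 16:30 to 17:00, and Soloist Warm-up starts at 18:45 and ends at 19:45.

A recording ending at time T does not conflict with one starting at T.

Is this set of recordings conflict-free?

Yes

Sorted by start: Strings Run-through, Soloist Take, Brass Mixing, Soloist Block, Strings Soundcheck, Rhythm Mixing, Soloist Warm-up.
Soloist Take starts after Strings Run-through ends, so Strings Run-through has no further overlaps.
Brass Mixing starts after Soloist Take ends, so Soloist Take has no further overlaps.
Soloist Block starts after Brass Mixing ends, so Brass Mixing has no further overlaps.
Strings Soundcheck starts exactly when Soloist Block ends (back-to-back, no overlap), so Soloist Block has no further overlaps.
Rhythm Mixing starts after Strings Soundcheck ends, so Strings Soundcheck has no further overlaps.
Soloist Warm-up starts after Rhythm Mixing ends.
Every pair is clear; the schedule has no overlaps.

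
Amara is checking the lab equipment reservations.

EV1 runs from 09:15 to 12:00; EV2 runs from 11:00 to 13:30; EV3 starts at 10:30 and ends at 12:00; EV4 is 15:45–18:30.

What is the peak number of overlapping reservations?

3

Sort all start/end points and keep a running count:
09:15 start EV1 → 1
10:30 start EV3 → 2
11:00 start EV2 → 3
12:00 end EV1 → 2
12:00 end EV3 → 1
13:30 end EV2 → 0
15:45 start EV4 → 1
18:30 end EV4 → 0
Peak is 3, at 11:00 (EV1, EV2, EV3).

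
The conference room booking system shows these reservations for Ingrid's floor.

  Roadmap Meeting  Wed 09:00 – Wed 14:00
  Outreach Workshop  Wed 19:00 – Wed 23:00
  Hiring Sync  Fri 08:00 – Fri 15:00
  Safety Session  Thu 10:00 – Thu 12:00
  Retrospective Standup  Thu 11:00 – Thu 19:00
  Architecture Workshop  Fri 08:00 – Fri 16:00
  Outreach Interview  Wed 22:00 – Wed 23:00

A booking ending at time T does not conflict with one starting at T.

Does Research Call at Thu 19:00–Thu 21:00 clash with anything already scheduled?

Roadmap Meeting: ends Wed 14:00 at or before Research Call starts Thu 19:00 → clear.
Outreach Workshop: ends Wed 23:00 at or before Research Call starts Thu 19:00 → clear.
Outreach Interview: ends Wed 23:00 at or before Research Call starts Thu 19:00 → clear.
Safety Session: ends Thu 12:00 at or before Research Call starts Thu 19:00 → clear.
Retrospective Standup: ends Thu 19:00 at or before Research Call starts Thu 19:00 → clear.
Architecture Workshop: starts Fri 08:00 at or after Research Call ends Thu 21:00 → clear.
Hiring Sync: starts Fri 08:00 at or after Research Call ends Thu 21:00 → clear.

No — it doesn't clash with anything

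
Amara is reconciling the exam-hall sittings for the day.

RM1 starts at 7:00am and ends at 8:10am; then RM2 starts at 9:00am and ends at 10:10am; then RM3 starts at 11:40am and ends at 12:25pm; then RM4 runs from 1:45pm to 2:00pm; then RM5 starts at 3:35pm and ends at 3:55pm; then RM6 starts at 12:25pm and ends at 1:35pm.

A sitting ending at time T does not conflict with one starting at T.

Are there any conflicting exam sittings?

Two intervals overlap when each starts before the other ends.
Sorted by start: RM1, RM2, RM3, RM6, RM4, RM5.
RM2 starts after RM1 ends; RM1 is clear from here.
RM3 starts after RM2 ends; RM2 is clear from here.
RM6 starts exactly when RM3 ends (back-to-back, no overlap); RM3 is clear from here.
RM4 starts after RM6 ends; RM6 is clear from here.
RM5 starts after RM4 ends.
Every pair is clear; the schedule has no overlaps.

No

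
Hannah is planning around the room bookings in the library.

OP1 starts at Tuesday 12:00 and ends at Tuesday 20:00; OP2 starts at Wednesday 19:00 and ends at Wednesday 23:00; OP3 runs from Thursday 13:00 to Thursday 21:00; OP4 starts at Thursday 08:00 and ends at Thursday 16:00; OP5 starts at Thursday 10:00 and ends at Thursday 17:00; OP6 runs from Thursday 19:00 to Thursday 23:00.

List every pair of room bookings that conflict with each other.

OP3 & OP4, OP3 & OP5, OP3 & OP6, OP4 & OP5

Sorted by start: OP1, OP2, OP4, OP5, OP3, OP6.
OP2 starts after OP1 ends, so nothing later overlaps OP1 either.
OP4 starts after OP2 ends, so nothing later overlaps OP2 either.
OP5 starts before OP4 ends → OP4 and OP5 overlap.
OP3 starts before OP4 ends → OP4 and OP3 overlap.
OP6 starts after OP4 ends.
OP3 starts before OP5 ends → OP5 and OP3 overlap.
OP6 starts after OP5 ends.
OP6 starts before OP3 ends → OP3 and OP6 overlap.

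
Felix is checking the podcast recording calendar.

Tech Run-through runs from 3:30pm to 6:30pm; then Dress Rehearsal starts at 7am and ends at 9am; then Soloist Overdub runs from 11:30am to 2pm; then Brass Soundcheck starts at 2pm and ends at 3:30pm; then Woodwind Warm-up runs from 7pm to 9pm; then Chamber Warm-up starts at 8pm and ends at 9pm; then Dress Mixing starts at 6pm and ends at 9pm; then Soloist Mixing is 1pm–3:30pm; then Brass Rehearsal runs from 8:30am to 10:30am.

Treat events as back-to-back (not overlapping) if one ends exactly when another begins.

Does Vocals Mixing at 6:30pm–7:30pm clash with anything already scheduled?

Yes — it overlaps Dress Mixing, Woodwind Warm-up

Dress Rehearsal: ends 9am at or before Vocals Mixing starts 6:30pm → clear.
Brass Rehearsal: ends 10:30am at or before Vocals Mixing starts 6:30pm → clear.
Soloist Overdub: ends 2pm at or before Vocals Mixing starts 6:30pm → clear.
Soloist Mixing: ends 3:30pm at or before Vocals Mixing starts 6:30pm → clear.
Brass Soundcheck: ends 3:30pm at or before Vocals Mixing starts 6:30pm → clear.
Tech Run-through: ends 6:30pm at or before Vocals Mixing starts 6:30pm → clear.
Dress Mixing: starts 6pm before Vocals Mixing ends 7:30pm, and ends 9pm after Vocals Mixing starts 6:30pm → overlap.
Woodwind Warm-up: starts 7pm before Vocals Mixing ends 7:30pm, and ends 9pm after Vocals Mixing starts 6:30pm → overlap.
Chamber Warm-up: starts 8pm at or after Vocals Mixing ends 7:30pm → clear.
Vocals Mixing overlaps Dress Mixing, Woodwind Warm-up.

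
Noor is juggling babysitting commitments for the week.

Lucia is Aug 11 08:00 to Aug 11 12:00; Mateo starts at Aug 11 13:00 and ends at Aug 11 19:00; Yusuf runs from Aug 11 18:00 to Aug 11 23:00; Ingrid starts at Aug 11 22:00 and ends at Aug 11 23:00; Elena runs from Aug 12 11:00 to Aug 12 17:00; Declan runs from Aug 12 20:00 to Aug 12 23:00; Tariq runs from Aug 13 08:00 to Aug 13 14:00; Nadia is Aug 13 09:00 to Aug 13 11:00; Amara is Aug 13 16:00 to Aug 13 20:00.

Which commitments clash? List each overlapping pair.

Ingrid & Yusuf, Mateo & Yusuf, Nadia & Tariq

Sorted by start: Lucia, Mateo, Yusuf, Ingrid, Elena, Declan, Tariq, Nadia, Amara.
Mateo starts after Lucia ends, so Lucia has no further overlaps.
Yusuf starts before Mateo ends → Mateo and Yusuf overlap.
Ingrid starts after Mateo ends, so Mateo has no further overlaps.
Ingrid starts before Yusuf ends → Yusuf and Ingrid overlap.
Elena starts after Yusuf ends, so Yusuf has no further overlaps.
Elena starts after Ingrid ends, so Ingrid has no further overlaps.
Declan starts after Elena ends, so Elena has no further overlaps.
Tariq starts after Declan ends, so Declan has no further overlaps.
Nadia starts before Tariq ends → Tariq and Nadia overlap.
Amara starts after Tariq ends.
Amara starts after Nadia ends.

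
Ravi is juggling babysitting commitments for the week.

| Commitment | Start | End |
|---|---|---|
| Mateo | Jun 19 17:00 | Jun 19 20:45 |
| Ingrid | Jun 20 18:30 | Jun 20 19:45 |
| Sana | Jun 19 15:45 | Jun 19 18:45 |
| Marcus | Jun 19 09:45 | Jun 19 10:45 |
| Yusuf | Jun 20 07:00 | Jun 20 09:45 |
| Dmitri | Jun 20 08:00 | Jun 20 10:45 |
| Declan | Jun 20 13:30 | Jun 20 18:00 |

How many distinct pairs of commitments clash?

2

Sorted by start: Marcus, Sana, Mateo, Yusuf, Dmitri, Declan, Ingrid.
Sana starts after Marcus ends, so nothing later overlaps Marcus either.
Mateo starts before Sana ends → Sana and Mateo overlap.
Yusuf starts after Sana ends, so nothing later overlaps Sana either.
Yusuf starts after Mateo ends, so nothing later overlaps Mateo either.
Dmitri starts before Yusuf ends → Yusuf and Dmitri overlap.
Declan starts after Yusuf ends, so nothing later overlaps Yusuf either.
Declan starts after Dmitri ends, so nothing later overlaps Dmitri either.
Ingrid starts after Declan ends.
Overlapping pairs: Dmitri & Yusuf, Mateo & Sana — 2 in total.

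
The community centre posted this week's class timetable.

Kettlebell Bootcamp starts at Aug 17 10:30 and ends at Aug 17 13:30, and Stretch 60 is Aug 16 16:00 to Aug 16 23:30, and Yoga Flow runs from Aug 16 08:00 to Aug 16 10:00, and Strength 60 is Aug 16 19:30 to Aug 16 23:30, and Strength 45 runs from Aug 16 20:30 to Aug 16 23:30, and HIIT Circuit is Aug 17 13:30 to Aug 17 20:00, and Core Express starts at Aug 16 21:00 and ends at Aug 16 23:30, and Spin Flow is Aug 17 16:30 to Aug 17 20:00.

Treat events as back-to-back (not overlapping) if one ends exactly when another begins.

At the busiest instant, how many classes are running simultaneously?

Sweep the timeline, counting +1 at each start and −1 at each end (ends before starts at a tie):
Aug 16 08:00 start Yoga Flow → 1
Aug 16 10:00 end Yoga Flow → 0
Aug 16 16:00 start Stretch 60 → 1
Aug 16 19:30 start Strength 60 → 2
Aug 16 20:30 start Strength 45 → 3
Aug 16 21:00 start Core Express → 4
Aug 16 23:30 end Core Express → 3
Aug 16 23:30 end Strength 45 → 2
Aug 16 23:30 end Strength 60 → 1
Aug 16 23:30 end Stretch 60 → 0
Aug 17 10:30 start Kettlebell Bootcamp → 1
Aug 17 13:30 end Kettlebell Bootcamp → 0
Aug 17 13:30 start HIIT Circuit → 1
Aug 17 16:30 start Spin Flow → 2
Aug 17 20:00 end HIIT Circuit → 1
Aug 17 20:00 end Spin Flow → 0
Peak is 4, at Aug 16 21:00 (Core Express, Strength 45, Strength 60, Stretch 60).

4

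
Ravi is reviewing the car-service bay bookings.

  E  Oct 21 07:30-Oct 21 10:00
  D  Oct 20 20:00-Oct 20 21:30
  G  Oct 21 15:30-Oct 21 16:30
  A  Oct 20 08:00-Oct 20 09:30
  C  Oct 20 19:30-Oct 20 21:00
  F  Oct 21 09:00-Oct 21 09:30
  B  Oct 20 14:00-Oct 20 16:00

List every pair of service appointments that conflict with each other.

Sorted by start: A, B, C, D, E, F, G.
B starts after A ends; A is clear from here.
C starts after B ends; B is clear from here.
D starts before C ends → C and D overlap.
E starts after C ends; C is clear from here.
E starts after D ends; D is clear from here.
F starts before E ends → E and F overlap.
G starts after E ends.
G starts after F ends.

C & D, E & F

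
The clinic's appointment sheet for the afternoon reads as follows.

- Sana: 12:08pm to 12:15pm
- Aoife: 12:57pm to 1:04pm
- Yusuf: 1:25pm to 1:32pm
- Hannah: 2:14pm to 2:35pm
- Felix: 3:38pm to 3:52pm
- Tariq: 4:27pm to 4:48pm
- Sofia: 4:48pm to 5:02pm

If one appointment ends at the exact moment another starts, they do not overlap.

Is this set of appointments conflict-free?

Check each pair: they overlap iff neither finishes before the other starts.
Sorted by start: Sana, Aoife, Yusuf, Hannah, Felix, Tariq, Sofia.
Aoife starts after Sana ends; Sana is clear from here.
Yusuf starts after Aoife ends; Aoife is clear from here.
Hannah starts after Yusuf ends; Yusuf is clear from here.
Felix starts after Hannah ends; Hannah is clear from here.
Tariq starts after Felix ends; Felix is clear from here.
Sofia starts exactly when Tariq ends (back-to-back, no overlap).
Every pair is clear; the schedule has no overlaps.

Yes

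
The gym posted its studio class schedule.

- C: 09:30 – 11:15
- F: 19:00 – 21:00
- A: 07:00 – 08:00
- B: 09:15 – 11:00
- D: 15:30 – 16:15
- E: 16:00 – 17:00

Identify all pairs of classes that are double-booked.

B & C, D & E

Sorted by start: A, B, C, D, E, F.
B starts after A ends — done with A.
C starts before B ends → B and C overlap.
D starts after B ends — done with B.
D starts after C ends — done with C.
E starts before D ends → D and E overlap.
F starts after D ends.
F starts after E ends.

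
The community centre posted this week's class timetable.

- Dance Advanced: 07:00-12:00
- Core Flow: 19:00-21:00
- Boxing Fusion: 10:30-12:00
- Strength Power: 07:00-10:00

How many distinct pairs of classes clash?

2

Sorted by start: Strength Power, Dance Advanced, Boxing Fusion, Core Flow.
Dance Advanced starts before Strength Power ends → Strength Power and Dance Advanced overlap.
Boxing Fusion starts after Strength Power ends; Strength Power is clear from here.
Boxing Fusion starts before Dance Advanced ends → Dance Advanced and Boxing Fusion overlap.
Core Flow starts after Dance Advanced ends.
Core Flow starts after Boxing Fusion ends.
Overlapping pairs: Boxing Fusion & Dance Advanced, Dance Advanced & Strength Power — 2 in total.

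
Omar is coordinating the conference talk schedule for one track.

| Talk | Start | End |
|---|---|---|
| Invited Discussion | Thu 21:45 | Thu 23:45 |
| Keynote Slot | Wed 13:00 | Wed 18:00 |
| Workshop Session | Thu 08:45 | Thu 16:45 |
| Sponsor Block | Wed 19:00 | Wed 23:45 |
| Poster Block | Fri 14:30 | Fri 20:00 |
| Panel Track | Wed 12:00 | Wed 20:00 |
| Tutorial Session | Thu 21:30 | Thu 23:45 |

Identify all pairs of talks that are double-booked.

Invited Discussion & Tutorial Session, Keynote Slot & Panel Track, Panel Track & Sponsor Block

Sorted by start: Panel Track, Keynote Slot, Sponsor Block, Workshop Session, Tutorial Session, Invited Discussion, Poster Block.
Keynote Slot starts before Panel Track ends → Panel Track and Keynote Slot overlap.
Sponsor Block starts before Panel Track ends → Panel Track and Sponsor Block overlap.
Workshop Session starts after Panel Track ends; Panel Track is clear from here.
Sponsor Block starts after Keynote Slot ends; Keynote Slot is clear from here.
Workshop Session starts after Sponsor Block ends; Sponsor Block is clear from here.
Tutorial Session starts after Workshop Session ends; Workshop Session is clear from here.
Invited Discussion starts before Tutorial Session ends → Tutorial Session and Invited Discussion overlap.
Poster Block starts after Tutorial Session ends.
Poster Block starts after Invited Discussion ends.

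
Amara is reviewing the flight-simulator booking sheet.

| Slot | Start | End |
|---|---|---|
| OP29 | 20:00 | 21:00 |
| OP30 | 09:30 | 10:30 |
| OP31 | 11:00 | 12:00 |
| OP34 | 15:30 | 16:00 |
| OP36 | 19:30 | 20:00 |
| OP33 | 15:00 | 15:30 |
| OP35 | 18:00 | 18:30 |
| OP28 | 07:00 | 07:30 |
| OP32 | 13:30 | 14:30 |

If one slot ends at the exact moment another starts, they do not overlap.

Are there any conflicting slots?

No

Sorted by start: OP28, OP30, OP31, OP32, OP33, OP34, OP35, OP36, OP29.
OP30 starts after OP28 ends, so OP28 has no further overlaps.
OP31 starts after OP30 ends, so OP30 has no further overlaps.
OP32 starts after OP31 ends, so OP31 has no further overlaps.
OP33 starts after OP32 ends, so OP32 has no further overlaps.
OP34 starts exactly when OP33 ends (back-to-back, no overlap), so OP33 has no further overlaps.
OP35 starts after OP34 ends, so OP34 has no further overlaps.
OP36 starts after OP35 ends, so OP35 has no further overlaps.
OP29 starts exactly when OP36 ends (back-to-back, no overlap).
Every pair is clear; the schedule has no overlaps.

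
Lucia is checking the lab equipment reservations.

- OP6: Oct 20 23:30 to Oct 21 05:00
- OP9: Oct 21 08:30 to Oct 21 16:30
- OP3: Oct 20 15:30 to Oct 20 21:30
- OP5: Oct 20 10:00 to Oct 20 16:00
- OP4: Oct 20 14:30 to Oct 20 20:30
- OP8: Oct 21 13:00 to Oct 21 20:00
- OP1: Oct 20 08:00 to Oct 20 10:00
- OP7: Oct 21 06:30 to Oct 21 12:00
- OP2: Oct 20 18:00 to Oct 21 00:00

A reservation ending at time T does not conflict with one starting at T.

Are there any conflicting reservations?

Check each pair: they overlap iff neither finishes before the other starts.
Sorted by start: OP1, OP5, OP4, OP3, OP2, OP6, OP7, OP9, OP8.
OP5 starts exactly when OP1 ends (back-to-back, no overlap) — done with OP1.
OP4 starts before OP5 ends → OP5 and OP4 overlap.
That's a conflict, so the schedule is not conflict-free.

Yes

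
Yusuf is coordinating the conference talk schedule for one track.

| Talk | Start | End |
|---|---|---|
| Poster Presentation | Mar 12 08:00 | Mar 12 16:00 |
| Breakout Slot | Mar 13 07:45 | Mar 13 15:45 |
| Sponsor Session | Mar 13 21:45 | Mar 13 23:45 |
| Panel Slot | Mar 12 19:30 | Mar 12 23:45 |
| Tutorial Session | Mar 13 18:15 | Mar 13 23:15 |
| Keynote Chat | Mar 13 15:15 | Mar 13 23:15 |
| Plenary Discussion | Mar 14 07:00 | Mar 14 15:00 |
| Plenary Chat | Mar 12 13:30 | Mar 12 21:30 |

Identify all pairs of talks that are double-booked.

Sorted by start: Poster Presentation, Plenary Chat, Panel Slot, Breakout Slot, Keynote Chat, Tutorial Session, Sponsor Session, Plenary Discussion.
Plenary Chat starts before Poster Presentation ends → Poster Presentation and Plenary Chat overlap.
Panel Slot starts after Poster Presentation ends — done with Poster Presentation.
Panel Slot starts before Plenary Chat ends → Plenary Chat and Panel Slot overlap.
Breakout Slot starts after Plenary Chat ends — done with Plenary Chat.
Breakout Slot starts after Panel Slot ends — done with Panel Slot.
Keynote Chat starts before Breakout Slot ends → Breakout Slot and Keynote Chat overlap.
Tutorial Session starts after Breakout Slot ends — done with Breakout Slot.
Tutorial Session starts before Keynote Chat ends → Keynote Chat and Tutorial Session overlap.
Sponsor Session starts before Keynote Chat ends → Keynote Chat and Sponsor Session overlap.
Plenary Discussion starts after Keynote Chat ends.
Sponsor Session starts before Tutorial Session ends → Tutorial Session and Sponsor Session overlap.
Plenary Discussion starts after Tutorial Session ends.
Plenary Discussion starts after Sponsor Session ends.

Breakout Slot & Keynote Chat, Keynote Chat & Sponsor Session, Keynote Chat & Tutorial Session, Panel Slot & Plenary Chat, Plenary Chat & Poster Presentation, Sponsor Session & Tutorial Session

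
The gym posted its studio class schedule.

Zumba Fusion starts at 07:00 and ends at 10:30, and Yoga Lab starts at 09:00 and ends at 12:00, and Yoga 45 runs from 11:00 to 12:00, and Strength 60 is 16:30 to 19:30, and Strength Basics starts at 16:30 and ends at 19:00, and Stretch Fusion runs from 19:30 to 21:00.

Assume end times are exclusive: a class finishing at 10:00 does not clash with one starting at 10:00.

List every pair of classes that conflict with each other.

Sorted by start: Zumba Fusion, Yoga Lab, Yoga 45, Strength 60, Strength Basics, Stretch Fusion.
Yoga Lab starts before Zumba Fusion ends → Zumba Fusion and Yoga Lab overlap.
Yoga 45 starts after Zumba Fusion ends, so Zumba Fusion has no further overlaps.
Yoga 45 starts before Yoga Lab ends → Yoga Lab and Yoga 45 overlap.
Strength 60 starts after Yoga Lab ends, so Yoga Lab has no further overlaps.
Strength 60 starts after Yoga 45 ends, so Yoga 45 has no further overlaps.
Strength Basics starts before Strength 60 ends → Strength 60 and Strength Basics overlap.
Stretch Fusion starts exactly when Strength 60 ends (back-to-back, no overlap).
Stretch Fusion starts after Strength Basics ends.

Strength 60 & Strength Basics, Yoga 45 & Yoga Lab, Yoga Lab & Zumba Fusion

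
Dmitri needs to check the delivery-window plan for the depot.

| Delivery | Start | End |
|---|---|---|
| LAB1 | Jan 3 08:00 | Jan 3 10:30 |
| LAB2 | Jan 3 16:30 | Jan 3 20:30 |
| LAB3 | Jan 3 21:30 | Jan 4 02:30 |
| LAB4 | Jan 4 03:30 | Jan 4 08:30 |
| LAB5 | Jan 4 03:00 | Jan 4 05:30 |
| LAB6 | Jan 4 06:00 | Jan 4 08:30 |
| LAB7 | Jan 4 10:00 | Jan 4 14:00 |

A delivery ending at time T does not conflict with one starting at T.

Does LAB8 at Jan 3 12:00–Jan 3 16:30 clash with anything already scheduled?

No — it doesn't clash with anything

LAB1: ends Jan 3 10:30 at or before LAB8 starts Jan 3 12:00 → clear.
LAB2: starts Jan 3 16:30 at or after LAB8 ends Jan 3 16:30 → clear.
LAB3: starts Jan 3 21:30 at or after LAB8 ends Jan 3 16:30 → clear.
LAB5: starts Jan 4 03:00 at or after LAB8 ends Jan 3 16:30 → clear.
LAB4: starts Jan 4 03:30 at or after LAB8 ends Jan 3 16:30 → clear.
LAB6: starts Jan 4 06:00 at or after LAB8 ends Jan 3 16:30 → clear.
LAB7: starts Jan 4 10:00 at or after LAB8 ends Jan 3 16:30 → clear.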